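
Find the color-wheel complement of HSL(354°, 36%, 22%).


Complement = opposite side of color wheel = hue + 180°
H' = (354 + 180) mod 360 = 174°
S and L unchanged.
= HSL(174°, 36%, 22%)


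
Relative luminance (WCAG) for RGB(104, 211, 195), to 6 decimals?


Linearize each channel (sRGB transfer function): c = v/255; c_lin = c/12.92 if c ≤ 0.04045, else ((c+0.055)/1.055)^2.4
  R: 104/255 ≈ 0.407843 > 0.04045 → ((0.407843+0.055)/1.055)^2.4 ≈ 0.138432
  G: 211/255 ≈ 0.827451 > 0.04045 → ((0.827451+0.055)/1.055)^2.4 ≈ 0.651406
  B: 195/255 ≈ 0.764706 > 0.04045 → ((0.764706+0.055)/1.055)^2.4 ≈ 0.545724
R_lin = 0.138432, G_lin = 0.651406, B_lin = 0.545724
L = 0.2126×R + 0.7152×G + 0.0722×B
L = 0.2126×0.138432 + 0.7152×0.651406 + 0.0722×0.545724
L ≈ 0.534717


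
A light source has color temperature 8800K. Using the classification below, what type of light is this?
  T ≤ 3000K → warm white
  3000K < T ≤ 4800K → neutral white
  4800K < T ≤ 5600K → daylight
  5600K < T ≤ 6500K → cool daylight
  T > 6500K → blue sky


Temperature: 8800K
8800K > 6500K → blue sky
Classification: blue sky


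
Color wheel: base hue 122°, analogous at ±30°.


Base hue: 122°
Left analog: (122 - 30) mod 360 = 92°
Right analog: (122 + 30) mod 360 = 152°
Analogous hues = 92° and 152°


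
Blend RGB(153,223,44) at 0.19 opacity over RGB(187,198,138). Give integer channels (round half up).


C = α×F + (1-α)×B, with 1-α = 0.81
R: 0.19×153 + 0.81×187 = 29.07 + 151.47 = 180.54 → 181
G: 0.19×223 + 0.81×198 = 42.37 + 160.38 = 202.75 → 203
B: 0.19×44 + 0.81×138 = 8.36 + 111.78 = 120.14 → 120
= RGB(181, 203, 120)


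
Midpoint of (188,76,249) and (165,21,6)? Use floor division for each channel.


Midpoint: each channel = ⌊(C₁+C₂)/2⌋
R: ⌊(188+165)/2⌋ = 176
G: ⌊(76+21)/2⌋ = 48
B: ⌊(249+6)/2⌋ = 127
= RGB(176, 48, 127)


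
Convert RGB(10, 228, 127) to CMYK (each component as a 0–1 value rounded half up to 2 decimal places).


R'=10/255≈0.0392, G'=228/255≈0.8941, B'=127/255≈0.4980
K = 1 - max(R',G',B') = 1 - 228/255 = 27/255 = 0.10588… → 0.11
(1-R'-K)/(1-K) simplifies to (max-R)/max with max = 228:
C = (228-10)/228 = 218/228 = 0.95614… → 0.96
M = (228-228)/228 = 0/228 = 0 → 0.00
Y = (228-127)/228 = 101/228 = 0.44298… → 0.44
= CMYK(0.96, 0.00, 0.44, 0.11)


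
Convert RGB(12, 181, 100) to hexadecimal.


R = 12 → 0C (hex)
G = 181 → B5 (hex)
B = 100 → 64 (hex)
Hex = #0CB564


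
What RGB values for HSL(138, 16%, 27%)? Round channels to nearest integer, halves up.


H=138°, S=0.16, L=0.27
C = (1-|2L-1|)×S = (1-|-0.46|)×0.16 = 0.0864
H' = H/60 = 138/60 ≈ 2.3000; X = C×(1-|H' mod 2 - 1|) = 0.02592
m = L - C/2 = 0.27 - 0.0432 = 0.2268
Sector ⌊H'⌋ = 2 → (R',G',B') = (0.0, 0.0864, 0.02592)
RGB = ((R'+m)×255, (G'+m)×255, (B'+m)×255) = (57.834, 79.866, 64.4436)
Round half up → RGB(58, 80, 64)


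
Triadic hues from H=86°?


Triadic: equally spaced at 120° intervals
H1 = 86°
H2 = (86 + 120) mod 360 = 206°
H3 = (86 + 240) mod 360 = 326°
Triadic = 86°, 206°, 326°


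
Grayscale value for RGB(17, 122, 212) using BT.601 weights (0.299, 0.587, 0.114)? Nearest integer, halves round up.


Gray = 0.299×R + 0.587×G + 0.114×B
Gray = 0.299×17 + 0.587×122 + 0.114×212
Gray = 5.083 + 71.614 + 24.168
Gray = 100.865 → round half up → 101
Gray = 101


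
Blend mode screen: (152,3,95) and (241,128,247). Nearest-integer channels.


Screen: C = 255 - (255-A)×(255-B)/255, rounded to nearest integer
R: 255 - (255-152)×(255-241)/255 = 255 - 1442/255 ≈ 255 - 5.655 = 249.345 → 249
G: 255 - (255-3)×(255-128)/255 = 255 - 32004/255 ≈ 255 - 125.506 = 129.494 → 129
B: 255 - (255-95)×(255-247)/255 = 255 - 1280/255 ≈ 255 - 5.020 = 249.980 → 250
= RGB(249, 129, 250)


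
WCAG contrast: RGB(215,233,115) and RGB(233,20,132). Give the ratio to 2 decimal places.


Linearize each sRGB channel c=v/255: c/12.92 if c ≤ 0.04045 else ((c+0.055)/1.055)^2.4
L = 0.2126×R_lin + 0.7152×G_lin + 0.0722×B_lin
Color 1 (215,233,115):
  R=215: 215/255≈0.8431 > 0.04045 → ((0.8431+0.055)/1.055)^2.4 ≈ 0.67954
  G=233: 233/255≈0.9137 > 0.04045 → ((0.9137+0.055)/1.055)^2.4 ≈ 0.81485
  B=115: 115/255≈0.4510 > 0.04045 → ((0.4510+0.055)/1.055)^2.4 ≈ 0.17144
  L1 = 0.2126×0.67954 + 0.7152×0.81485 + 0.0722×0.17144 ≈ 0.73963
Color 2 (233,20,132):
  R=233: 233/255≈0.9137 > 0.04045 → ((0.9137+0.055)/1.055)^2.4 ≈ 0.81485
  G=20: 20/255≈0.0784 > 0.04045 → ((0.0784+0.055)/1.055)^2.4 ≈ 0.00700
  B=132: 132/255≈0.5176 > 0.04045 → ((0.5176+0.055)/1.055)^2.4 ≈ 0.23074
  L2 = 0.2126×0.81485 + 0.7152×0.00700 + 0.0722×0.23074 ≈ 0.19490
Lighter = 0.73963, Darker = 0.19490
Ratio = (L_lighter + 0.05) / (L_darker + 0.05)
Ratio = (0.73963 + 0.05) / (0.19490 + 0.05) = 0.78963 / 0.24490 ≈ 3.2243
Ratio ≈ 3.22:1


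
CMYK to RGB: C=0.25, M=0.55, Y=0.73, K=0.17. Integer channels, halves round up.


R = 255 × (1-C) × (1-K) = 255 × 0.75 × 0.83 = 158.7375 → 159
G = 255 × (1-M) × (1-K) = 255 × 0.45 × 0.83 = 95.2425 → 95
B = 255 × (1-Y) × (1-K) = 255 × 0.27 × 0.83 = 57.1455 → 57
= RGB(159, 95, 57)


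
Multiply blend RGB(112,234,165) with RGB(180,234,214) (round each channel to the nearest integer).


Multiply: C = A×B/255, rounded to nearest integer
R: 112×180/255 = 20160/255 ≈ 79.059 → 79
G: 234×234/255 = 54756/255 ≈ 214.729 → 215
B: 165×214/255 = 35310/255 ≈ 138.471 → 138
= RGB(79, 215, 138)


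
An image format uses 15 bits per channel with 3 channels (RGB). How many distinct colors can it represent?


Total bits = 15 bits/channel × 3 channels = 45 bits
Distinct colors = 2^45
= 35,184,372,088,832 colors


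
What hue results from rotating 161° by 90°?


New hue = (H + rotation) mod 360
New hue = (161 + 90) mod 360
= 251 mod 360
= 251°


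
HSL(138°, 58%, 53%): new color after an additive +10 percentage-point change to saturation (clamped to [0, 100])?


Original S = 58%
Adjustment = +10 percentage points
New S = 58 + (10) = 68
Clamp to [0, 100] → 68
= HSL(138°, 68%, 53%)


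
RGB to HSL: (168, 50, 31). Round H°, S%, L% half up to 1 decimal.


Normalize: R'=168/255≈0.6588, G'=50/255≈0.1961, B'=31/255≈0.1216
Max=168/255, Min=31/255, Δ=Max-Min=137/255
L = (Max+Min)/2 = (168+31)/510 = 199/510 = 0.39019… → L = 39.0%
L ≤ 0.5 → S = Δ/(Max+Min) = 137/(168+31) = 137/199 = 0.68844… → S = 68.8%
(the 1/255 factors cancel in S and H, so raw channel differences can be used)
Max is R' → H = 60 × (((G-B)/Δ) mod 6) = 60 × (((50-31)/137) mod 6)
  19/137 = 0.1386…
  H = 60 × 0.1386… = 8.321…° → H = 8.3°
= HSL(8.3°, 68.8%, 39.0%)


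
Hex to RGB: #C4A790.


C4 → 196 (R)
A7 → 167 (G)
90 → 144 (B)
= RGB(196, 167, 144)


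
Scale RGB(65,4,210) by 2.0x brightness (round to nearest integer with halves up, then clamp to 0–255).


Multiply each channel by 2.0, round half up, clamp to [0, 255]
R: 65×2.0 = 130
G: 4×2.0 = 8
B: 210×2.0 = 420 → clamp → 255
= RGB(130, 8, 255)


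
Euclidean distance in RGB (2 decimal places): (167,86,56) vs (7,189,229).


d = √[(R₁-R₂)² + (G₁-G₂)² + (B₁-B₂)²]
d = √[(167-7)² + (86-189)² + (56-229)²]
d = √[25600 + 10609 + 29929]
d = √66138
d ≈ 257.17


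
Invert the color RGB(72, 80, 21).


Invert: (255-R, 255-G, 255-B)
R: 255-72 = 183
G: 255-80 = 175
B: 255-21 = 234
= RGB(183, 175, 234)


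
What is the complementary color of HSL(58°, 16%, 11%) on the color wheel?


Complement = opposite side of color wheel = hue + 180°
H' = (58 + 180) mod 360 = 238°
S and L unchanged.
= HSL(238°, 16%, 11%)


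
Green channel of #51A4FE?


Color: #51A4FE
R = 51 = 81
G = A4 = 164
B = FE = 254
Green = 164


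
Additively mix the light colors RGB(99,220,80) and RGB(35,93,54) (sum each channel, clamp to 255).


Additive: each channel = min(255, C₁+C₂)
R: 99+35 = 134 → 134
G: 220+93 = 313 → 255
B: 80+54 = 134 → 134
= RGB(134, 255, 134)


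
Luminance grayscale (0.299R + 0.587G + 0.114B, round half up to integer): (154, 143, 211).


Gray = 0.299×R + 0.587×G + 0.114×B
Gray = 0.299×154 + 0.587×143 + 0.114×211
Gray = 46.046 + 83.941 + 24.054
Gray = 154.041 → round half up → 154
Gray = 154


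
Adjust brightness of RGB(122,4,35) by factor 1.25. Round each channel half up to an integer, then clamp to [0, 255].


Multiply each channel by 1.25, round half up, clamp to [0, 255]
R: 122×1.25 = 152.5 → round → 153
G: 4×1.25 = 5
B: 35×1.25 = 43.75 → round → 44
= RGB(153, 5, 44)


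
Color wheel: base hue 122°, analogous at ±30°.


Base hue: 122°
Left analog: (122 - 30) mod 360 = 92°
Right analog: (122 + 30) mod 360 = 152°
Analogous hues = 92° and 152°


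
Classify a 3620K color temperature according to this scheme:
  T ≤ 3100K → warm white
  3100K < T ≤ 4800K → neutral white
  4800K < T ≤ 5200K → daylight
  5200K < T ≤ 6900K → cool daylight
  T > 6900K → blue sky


Temperature: 3620K
3100K < 3620K ≤ 4800K → neutral white
Classification: neutral white


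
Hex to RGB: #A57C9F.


A5 → 165 (R)
7C → 124 (G)
9F → 159 (B)
= RGB(165, 124, 159)


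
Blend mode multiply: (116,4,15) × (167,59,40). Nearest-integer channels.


Multiply: C = A×B/255, rounded to nearest integer
R: 116×167/255 = 19372/255 ≈ 75.969 → 76
G: 4×59/255 = 236/255 ≈ 0.925 → 1
B: 15×40/255 = 600/255 ≈ 2.353 → 2
= RGB(76, 1, 2)


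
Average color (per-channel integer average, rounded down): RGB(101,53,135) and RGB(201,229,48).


Midpoint: each channel = ⌊(C₁+C₂)/2⌋
R: ⌊(101+201)/2⌋ = 151
G: ⌊(53+229)/2⌋ = 141
B: ⌊(135+48)/2⌋ = 91
= RGB(151, 141, 91)


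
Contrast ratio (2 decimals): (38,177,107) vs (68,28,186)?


Linearize each sRGB channel c=v/255: c/12.92 if c ≤ 0.04045 else ((c+0.055)/1.055)^2.4
L = 0.2126×R_lin + 0.7152×G_lin + 0.0722×B_lin
Color 1 (38,177,107):
  R=38: 38/255≈0.1490 > 0.04045 → ((0.1490+0.055)/1.055)^2.4 ≈ 0.01938
  G=177: 177/255≈0.6941 > 0.04045 → ((0.6941+0.055)/1.055)^2.4 ≈ 0.43966
  B=107: 107/255≈0.4196 > 0.04045 → ((0.4196+0.055)/1.055)^2.4 ≈ 0.14703
  L1 = 0.2126×0.01938 + 0.7152×0.43966 + 0.0722×0.14703 ≈ 0.32918
Color 2 (68,28,186):
  R=68: 68/255≈0.2667 > 0.04045 → ((0.2667+0.055)/1.055)^2.4 ≈ 0.05781
  G=28: 28/255≈0.1098 > 0.04045 → ((0.1098+0.055)/1.055)^2.4 ≈ 0.01161
  B=186: 186/255≈0.7294 > 0.04045 → ((0.7294+0.055)/1.055)^2.4 ≈ 0.49102
  L2 = 0.2126×0.05781 + 0.7152×0.01161 + 0.0722×0.49102 ≈ 0.05605
Lighter = 0.32918, Darker = 0.05605
Ratio = (L_lighter + 0.05) / (L_darker + 0.05)
Ratio = (0.32918 + 0.05) / (0.05605 + 0.05) = 0.37918 / 0.10605 ≈ 3.5756
Ratio ≈ 3.58:1


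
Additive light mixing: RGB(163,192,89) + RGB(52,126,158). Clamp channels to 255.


Additive: each channel = min(255, C₁+C₂)
R: 163+52 = 215 → 215
G: 192+126 = 318 → 255
B: 89+158 = 247 → 247
= RGB(215, 255, 247)


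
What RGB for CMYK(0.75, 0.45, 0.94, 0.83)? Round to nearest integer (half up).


R = 255 × (1-C) × (1-K) = 255 × 0.25 × 0.17 = 10.8375 → 11
G = 255 × (1-M) × (1-K) = 255 × 0.55 × 0.17 = 23.8425 → 24
B = 255 × (1-Y) × (1-K) = 255 × 0.06 × 0.17 = 2.601 → 3
= RGB(11, 24, 3)


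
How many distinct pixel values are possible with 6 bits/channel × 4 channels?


Total bits = 6 bits/channel × 4 channels = 24 bits
Distinct pixel values = 2^24
= 16,777,216 pixel values


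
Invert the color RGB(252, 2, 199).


Invert: (255-R, 255-G, 255-B)
R: 255-252 = 3
G: 255-2 = 253
B: 255-199 = 56
= RGB(3, 253, 56)


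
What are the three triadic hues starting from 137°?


Triadic: equally spaced at 120° intervals
H1 = 137°
H2 = (137 + 120) mod 360 = 257°
H3 = (137 + 240) mod 360 = 17°
Triadic = 137°, 257°, 17°


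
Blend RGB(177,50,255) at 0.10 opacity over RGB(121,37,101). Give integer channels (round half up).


C = α×F + (1-α)×B, with 1-α = 0.90
R: 0.10×177 + 0.90×121 = 17.70 + 108.90 = 126.60 → 127
G: 0.10×50 + 0.90×37 = 5.00 + 33.30 = 38.30 → 38
B: 0.10×255 + 0.90×101 = 25.50 + 90.90 = 116.40 → 116
= RGB(127, 38, 116)


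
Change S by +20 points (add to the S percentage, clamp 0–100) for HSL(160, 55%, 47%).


Original S = 55%
Adjustment = +20 percentage points
New S = 55 + (20) = 75
Clamp to [0, 100] → 75
= HSL(160°, 75%, 47%)


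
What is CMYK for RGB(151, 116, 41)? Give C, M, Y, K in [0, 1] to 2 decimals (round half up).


R'=151/255≈0.5922, G'=116/255≈0.4549, B'=41/255≈0.1608
K = 1 - max(R',G',B') = 1 - 151/255 = 104/255 = 0.40784… → 0.41
(1-R'-K)/(1-K) simplifies to (max-R)/max with max = 151:
C = (151-151)/151 = 0/151 = 0 → 0.00
M = (151-116)/151 = 35/151 = 0.23178… → 0.23
Y = (151-41)/151 = 110/151 = 0.72847… → 0.73
= CMYK(0.00, 0.23, 0.73, 0.41)


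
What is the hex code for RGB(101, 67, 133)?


R = 101 → 65 (hex)
G = 67 → 43 (hex)
B = 133 → 85 (hex)
Hex = #654385


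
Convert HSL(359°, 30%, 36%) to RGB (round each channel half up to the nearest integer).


H=359°, S=0.30, L=0.36
C = (1-|2L-1|)×S = (1-|-0.28|)×0.30 = 0.216
H' = H/60 = 359/60 ≈ 5.9833; X = C×(1-|H' mod 2 - 1|) = 0.0036
m = L - C/2 = 0.36 - 0.108 = 0.252
Sector ⌊H'⌋ = 5 → (R',G',B') = (0.216, 0.0, 0.0036)
RGB = ((R'+m)×255, (G'+m)×255, (B'+m)×255) = (119.34, 64.26, 65.178)
Round half up → RGB(119, 64, 65)


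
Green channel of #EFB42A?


Color: #EFB42A
R = EF = 239
G = B4 = 180
B = 2A = 42
Green = 180


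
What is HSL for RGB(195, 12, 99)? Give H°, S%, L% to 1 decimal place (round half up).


Normalize: R'=195/255≈0.7647, G'=12/255≈0.0471, B'=99/255≈0.3882
Max=195/255, Min=12/255, Δ=Max-Min=183/255
L = (Max+Min)/2 = (195+12)/510 = 207/510 = 0.40588… → L = 40.6%
L ≤ 0.5 → S = Δ/(Max+Min) = 183/(195+12) = 183/207 = 0.88405… → S = 88.4%
(the 1/255 factors cancel in S and H, so raw channel differences can be used)
Max is R' → H = 60 × (((G-B)/Δ) mod 6) = 60 × (((12-99)/183) mod 6)
  (-87)/183 = -0.4754…; negative, so add 6 → 5.5245…
  H = 60 × 5.5245… = 331.475…° → H = 331.5°
= HSL(331.5°, 88.4%, 40.6%)


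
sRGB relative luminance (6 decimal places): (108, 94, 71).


Linearize each channel (sRGB transfer function): c = v/255; c_lin = c/12.92 if c ≤ 0.04045, else ((c+0.055)/1.055)^2.4
  R: 108/255 ≈ 0.423529 > 0.04045 → ((0.423529+0.055)/1.055)^2.4 ≈ 0.149960
  G: 94/255 ≈ 0.368627 > 0.04045 → ((0.368627+0.055)/1.055)^2.4 ≈ 0.111932
  B: 71/255 ≈ 0.278431 > 0.04045 → ((0.278431+0.055)/1.055)^2.4 ≈ 0.063010
R_lin = 0.149960, G_lin = 0.111932, B_lin = 0.063010
L = 0.2126×R + 0.7152×G + 0.0722×B
L = 0.2126×0.149960 + 0.7152×0.111932 + 0.0722×0.063010
L ≈ 0.116485


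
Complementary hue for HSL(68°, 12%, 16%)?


Complement = opposite side of color wheel = hue + 180°
H' = (68 + 180) mod 360 = 248°
S and L unchanged.
= HSL(248°, 12%, 16%)


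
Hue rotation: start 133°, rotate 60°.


New hue = (H + rotation) mod 360
New hue = (133 + 60) mod 360
= 193 mod 360
= 193°


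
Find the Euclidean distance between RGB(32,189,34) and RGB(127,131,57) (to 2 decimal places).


d = √[(R₁-R₂)² + (G₁-G₂)² + (B₁-B₂)²]
d = √[(32-127)² + (189-131)² + (34-57)²]
d = √[9025 + 3364 + 529]
d = √12918
d ≈ 113.66


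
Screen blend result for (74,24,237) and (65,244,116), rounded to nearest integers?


Screen: C = 255 - (255-A)×(255-B)/255, rounded to nearest integer
R: 255 - (255-74)×(255-65)/255 = 255 - 34390/255 ≈ 255 - 134.863 = 120.137 → 120
G: 255 - (255-24)×(255-244)/255 = 255 - 2541/255 ≈ 255 - 9.965 = 245.035 → 245
B: 255 - (255-237)×(255-116)/255 = 255 - 2502/255 ≈ 255 - 9.812 = 245.188 → 245
= RGB(120, 245, 245)


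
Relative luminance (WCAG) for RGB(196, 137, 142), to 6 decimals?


Linearize each channel (sRGB transfer function): c = v/255; c_lin = c/12.92 if c ≤ 0.04045, else ((c+0.055)/1.055)^2.4
  R: 196/255 ≈ 0.768627 > 0.04045 → ((0.768627+0.055)/1.055)^2.4 ≈ 0.552011
  G: 137/255 ≈ 0.537255 > 0.04045 → ((0.537255+0.055)/1.055)^2.4 ≈ 0.250158
  B: 142/255 ≈ 0.556863 > 0.04045 → ((0.556863+0.055)/1.055)^2.4 ≈ 0.270498
R_lin = 0.552011, G_lin = 0.250158, B_lin = 0.270498
L = 0.2126×R + 0.7152×G + 0.0722×B
L = 0.2126×0.552011 + 0.7152×0.250158 + 0.0722×0.270498
L ≈ 0.315801


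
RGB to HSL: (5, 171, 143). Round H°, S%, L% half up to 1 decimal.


Normalize: R'=5/255≈0.0196, G'=171/255≈0.6706, B'=143/255≈0.5608
Max=171/255, Min=5/255, Δ=Max-Min=166/255
L = (Max+Min)/2 = (171+5)/510 = 176/510 = 0.34509… → L = 34.5%
L ≤ 0.5 → S = Δ/(Max+Min) = 166/(171+5) = 166/176 = 0.94318… → S = 94.3%
(the 1/255 factors cancel in S and H, so raw channel differences can be used)
Max is G' → H = 60 × ((B-R)/Δ + 2) = 60 × ((143-5)/166 + 2)
  138/166 + 2 = 0.8313… + 2 = 2.8313…
  H = 60 × 2.8313… = 169.879…° → H = 169.9°
= HSL(169.9°, 94.3%, 34.5%)


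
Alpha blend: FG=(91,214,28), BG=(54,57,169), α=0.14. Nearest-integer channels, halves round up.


C = α×F + (1-α)×B, with 1-α = 0.86
R: 0.14×91 + 0.86×54 = 12.74 + 46.44 = 59.18 → 59
G: 0.14×214 + 0.86×57 = 29.96 + 49.02 = 78.98 → 79
B: 0.14×28 + 0.86×169 = 3.92 + 145.34 = 149.26 → 149
= RGB(59, 79, 149)


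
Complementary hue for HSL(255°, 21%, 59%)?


Complement = opposite side of color wheel = hue + 180°
H' = (255 + 180) mod 360 = 75°
S and L unchanged.
= HSL(75°, 21%, 59%)


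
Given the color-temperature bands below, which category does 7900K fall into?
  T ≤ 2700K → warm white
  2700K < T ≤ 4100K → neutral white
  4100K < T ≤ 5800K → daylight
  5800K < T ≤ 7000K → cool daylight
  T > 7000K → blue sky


Temperature: 7900K
7900K > 7000K → blue sky
Classification: blue sky


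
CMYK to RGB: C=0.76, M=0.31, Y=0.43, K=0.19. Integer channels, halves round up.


R = 255 × (1-C) × (1-K) = 255 × 0.24 × 0.81 = 49.572 → 50
G = 255 × (1-M) × (1-K) = 255 × 0.69 × 0.81 = 142.5195 → 143
B = 255 × (1-Y) × (1-K) = 255 × 0.57 × 0.81 = 117.7335 → 118
= RGB(50, 143, 118)


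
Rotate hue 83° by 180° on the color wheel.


New hue = (H + rotation) mod 360
New hue = (83 + 180) mod 360
= 263 mod 360
= 263°


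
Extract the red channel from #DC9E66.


Color: #DC9E66
R = DC = 220
G = 9E = 158
B = 66 = 102
Red = 220


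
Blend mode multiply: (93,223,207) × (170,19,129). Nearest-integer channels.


Multiply: C = A×B/255, rounded to nearest integer
R: 93×170/255 = 15810/255 ≈ 62.000 → 62
G: 223×19/255 = 4237/255 ≈ 16.616 → 17
B: 207×129/255 = 26703/255 ≈ 104.718 → 105
= RGB(62, 17, 105)


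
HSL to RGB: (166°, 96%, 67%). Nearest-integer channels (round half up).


H=166°, S=0.96, L=0.67
C = (1-|2L-1|)×S = (1-|0.34|)×0.96 = 0.6336
H' = H/60 = 166/60 ≈ 2.7667; X = C×(1-|H' mod 2 - 1|) = 0.48576
m = L - C/2 = 0.67 - 0.3168 = 0.3532
Sector ⌊H'⌋ = 2 → (R',G',B') = (0.0, 0.6336, 0.48576)
RGB = ((R'+m)×255, (G'+m)×255, (B'+m)×255) = (90.066, 251.634, 213.9348)
Round half up → RGB(90, 252, 214)


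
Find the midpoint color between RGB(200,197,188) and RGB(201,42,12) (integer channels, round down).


Midpoint: each channel = ⌊(C₁+C₂)/2⌋
R: ⌊(200+201)/2⌋ = 200
G: ⌊(197+42)/2⌋ = 119
B: ⌊(188+12)/2⌋ = 100
= RGB(200, 119, 100)


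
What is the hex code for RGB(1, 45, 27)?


R = 1 → 01 (hex)
G = 45 → 2D (hex)
B = 27 → 1B (hex)
Hex = #012D1B


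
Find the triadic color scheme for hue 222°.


Triadic: equally spaced at 120° intervals
H1 = 222°
H2 = (222 + 120) mod 360 = 342°
H3 = (222 + 240) mod 360 = 102°
Triadic = 222°, 342°, 102°


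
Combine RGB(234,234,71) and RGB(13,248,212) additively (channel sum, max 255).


Additive: each channel = min(255, C₁+C₂)
R: 234+13 = 247 → 247
G: 234+248 = 482 → 255
B: 71+212 = 283 → 255
= RGB(247, 255, 255)


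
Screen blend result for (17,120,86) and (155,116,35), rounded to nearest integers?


Screen: C = 255 - (255-A)×(255-B)/255, rounded to nearest integer
R: 255 - (255-17)×(255-155)/255 = 255 - 23800/255 ≈ 255 - 93.333 = 161.667 → 162
G: 255 - (255-120)×(255-116)/255 = 255 - 18765/255 ≈ 255 - 73.588 = 181.412 → 181
B: 255 - (255-86)×(255-35)/255 = 255 - 37180/255 ≈ 255 - 145.804 = 109.196 → 109
= RGB(162, 181, 109)


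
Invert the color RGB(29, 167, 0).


Invert: (255-R, 255-G, 255-B)
R: 255-29 = 226
G: 255-167 = 88
B: 255-0 = 255
= RGB(226, 88, 255)


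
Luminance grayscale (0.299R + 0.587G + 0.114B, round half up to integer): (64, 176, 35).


Gray = 0.299×R + 0.587×G + 0.114×B
Gray = 0.299×64 + 0.587×176 + 0.114×35
Gray = 19.136 + 103.312 + 3.990
Gray = 126.438 → round half up → 126
Gray = 126


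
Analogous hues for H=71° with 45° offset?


Base hue: 71°
Left analog: (71 - 45) mod 360 = 26°
Right analog: (71 + 45) mod 360 = 116°
Analogous hues = 26° and 116°


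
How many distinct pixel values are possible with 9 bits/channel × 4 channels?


Total bits = 9 bits/channel × 4 channels = 36 bits
Distinct pixel values = 2^36
= 68,719,476,736 pixel values


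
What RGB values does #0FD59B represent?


0F → 15 (R)
D5 → 213 (G)
9B → 155 (B)
= RGB(15, 213, 155)


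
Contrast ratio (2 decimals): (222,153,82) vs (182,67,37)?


Linearize each sRGB channel c=v/255: c/12.92 if c ≤ 0.04045 else ((c+0.055)/1.055)^2.4
L = 0.2126×R_lin + 0.7152×G_lin + 0.0722×B_lin
Color 1 (222,153,82):
  R=222: 222/255≈0.8706 > 0.04045 → ((0.8706+0.055)/1.055)^2.4 ≈ 0.73046
  G=153: 153/255≈0.6000 > 0.04045 → ((0.6000+0.055)/1.055)^2.4 ≈ 0.31855
  B=82: 82/255≈0.3216 > 0.04045 → ((0.3216+0.055)/1.055)^2.4 ≈ 0.08438
  L1 = 0.2126×0.73046 + 0.7152×0.31855 + 0.0722×0.08438 ≈ 0.38921
Color 2 (182,67,37):
  R=182: 182/255≈0.7137 > 0.04045 → ((0.7137+0.055)/1.055)^2.4 ≈ 0.46778
  G=67: 67/255≈0.2627 > 0.04045 → ((0.2627+0.055)/1.055)^2.4 ≈ 0.05613
  B=37: 37/255≈0.1451 > 0.04045 → ((0.1451+0.055)/1.055)^2.4 ≈ 0.01850
  L2 = 0.2126×0.46778 + 0.7152×0.05613 + 0.0722×0.01850 ≈ 0.14093
Lighter = 0.38921, Darker = 0.14093
Ratio = (L_lighter + 0.05) / (L_darker + 0.05)
Ratio = (0.38921 + 0.05) / (0.14093 + 0.05) = 0.43921 / 0.19093 ≈ 2.3004
Ratio ≈ 2.30:1


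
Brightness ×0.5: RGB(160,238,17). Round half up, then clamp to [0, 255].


Multiply each channel by 0.5, round half up, clamp to [0, 255]
R: 160×0.5 = 80
G: 238×0.5 = 119
B: 17×0.5 = 8.5 → round → 9
= RGB(80, 119, 9)


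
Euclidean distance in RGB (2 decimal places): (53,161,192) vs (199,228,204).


d = √[(R₁-R₂)² + (G₁-G₂)² + (B₁-B₂)²]
d = √[(53-199)² + (161-228)² + (192-204)²]
d = √[21316 + 4489 + 144]
d = √25949
d ≈ 161.09


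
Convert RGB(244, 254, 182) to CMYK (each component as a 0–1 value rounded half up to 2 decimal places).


R'=244/255≈0.9569, G'=254/255≈0.9961, B'=182/255≈0.7137
K = 1 - max(R',G',B') = 1 - 254/255 = 1/255 = 0.00392… → 0.00
(1-R'-K)/(1-K) simplifies to (max-R)/max with max = 254:
C = (254-244)/254 = 10/254 = 0.03937… → 0.04
M = (254-254)/254 = 0/254 = 0 → 0.00
Y = (254-182)/254 = 72/254 = 0.28346… → 0.28
= CMYK(0.04, 0.00, 0.28, 0.00)


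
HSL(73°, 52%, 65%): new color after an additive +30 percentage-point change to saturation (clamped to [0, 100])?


Original S = 52%
Adjustment = +30 percentage points
New S = 52 + (30) = 82
Clamp to [0, 100] → 82
= HSL(73°, 82%, 65%)


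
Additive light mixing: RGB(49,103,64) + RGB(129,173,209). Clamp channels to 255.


Additive: each channel = min(255, C₁+C₂)
R: 49+129 = 178 → 178
G: 103+173 = 276 → 255
B: 64+209 = 273 → 255
= RGB(178, 255, 255)


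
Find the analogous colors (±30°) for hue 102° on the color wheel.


Base hue: 102°
Left analog: (102 - 30) mod 360 = 72°
Right analog: (102 + 30) mod 360 = 132°
Analogous hues = 72° and 132°


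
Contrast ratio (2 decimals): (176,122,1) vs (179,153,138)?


Linearize each sRGB channel c=v/255: c/12.92 if c ≤ 0.04045 else ((c+0.055)/1.055)^2.4
L = 0.2126×R_lin + 0.7152×G_lin + 0.0722×B_lin
Color 1 (176,122,1):
  R=176: 176/255≈0.6902 > 0.04045 → ((0.6902+0.055)/1.055)^2.4 ≈ 0.43415
  G=122: 122/255≈0.4784 > 0.04045 → ((0.4784+0.055)/1.055)^2.4 ≈ 0.19462
  B=1: 1/255≈0.0039 ≤ 0.04045 → 0.0039/12.92 ≈ 0.00030
  L1 = 0.2126×0.43415 + 0.7152×0.19462 + 0.0722×0.00030 ≈ 0.23151
Color 2 (179,153,138):
  R=179: 179/255≈0.7020 > 0.04045 → ((0.7020+0.055)/1.055)^2.4 ≈ 0.45079
  G=153: 153/255≈0.6000 > 0.04045 → ((0.6000+0.055)/1.055)^2.4 ≈ 0.31855
  B=138: 138/255≈0.5412 > 0.04045 → ((0.5412+0.055)/1.055)^2.4 ≈ 0.25415
  L2 = 0.2126×0.45079 + 0.7152×0.31855 + 0.0722×0.25415 ≈ 0.34201
Lighter = 0.34201, Darker = 0.23151
Ratio = (L_lighter + 0.05) / (L_darker + 0.05)
Ratio = (0.34201 + 0.05) / (0.23151 + 0.05) = 0.39201 / 0.28151 ≈ 1.3925
Ratio ≈ 1.39:1


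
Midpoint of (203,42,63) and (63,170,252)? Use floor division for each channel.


Midpoint: each channel = ⌊(C₁+C₂)/2⌋
R: ⌊(203+63)/2⌋ = 133
G: ⌊(42+170)/2⌋ = 106
B: ⌊(63+252)/2⌋ = 157
= RGB(133, 106, 157)


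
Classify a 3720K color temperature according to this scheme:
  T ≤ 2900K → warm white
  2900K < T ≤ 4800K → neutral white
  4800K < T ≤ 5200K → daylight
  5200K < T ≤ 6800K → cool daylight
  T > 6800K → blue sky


Temperature: 3720K
2900K < 3720K ≤ 4800K → neutral white
Classification: neutral white


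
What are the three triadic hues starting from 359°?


Triadic: equally spaced at 120° intervals
H1 = 359°
H2 = (359 + 120) mod 360 = 119°
H3 = (359 + 240) mod 360 = 239°
Triadic = 359°, 119°, 239°


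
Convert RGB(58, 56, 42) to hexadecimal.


R = 58 → 3A (hex)
G = 56 → 38 (hex)
B = 42 → 2A (hex)
Hex = #3A382A


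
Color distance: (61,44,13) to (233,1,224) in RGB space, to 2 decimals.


d = √[(R₁-R₂)² + (G₁-G₂)² + (B₁-B₂)²]
d = √[(61-233)² + (44-1)² + (13-224)²]
d = √[29584 + 1849 + 44521]
d = √75954
d ≈ 275.60


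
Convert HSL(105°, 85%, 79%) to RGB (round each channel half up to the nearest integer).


H=105°, S=0.85, L=0.79
C = (1-|2L-1|)×S = (1-|0.58|)×0.85 = 0.357
H' = H/60 = 105/60 ≈ 1.7500; X = C×(1-|H' mod 2 - 1|) = 0.08925
m = L - C/2 = 0.79 - 0.1785 = 0.6115
Sector ⌊H'⌋ = 1 → (R',G',B') = (0.08925, 0.357, 0.0)
RGB = ((R'+m)×255, (G'+m)×255, (B'+m)×255) = (178.69125, 246.9675, 155.9325)
Round half up → RGB(179, 247, 156)


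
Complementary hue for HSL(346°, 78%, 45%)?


Complement = opposite side of color wheel = hue + 180°
H' = (346 + 180) mod 360 = 166°
S and L unchanged.
= HSL(166°, 78%, 45%)


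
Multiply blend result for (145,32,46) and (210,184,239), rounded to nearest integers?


Multiply: C = A×B/255, rounded to nearest integer
R: 145×210/255 = 30450/255 ≈ 119.412 → 119
G: 32×184/255 = 5888/255 ≈ 23.090 → 23
B: 46×239/255 = 10994/255 ≈ 43.114 → 43
= RGB(119, 23, 43)


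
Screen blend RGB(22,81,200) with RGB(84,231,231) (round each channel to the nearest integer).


Screen: C = 255 - (255-A)×(255-B)/255, rounded to nearest integer
R: 255 - (255-22)×(255-84)/255 = 255 - 39843/255 ≈ 255 - 156.247 = 98.753 → 99
G: 255 - (255-81)×(255-231)/255 = 255 - 4176/255 ≈ 255 - 16.376 = 238.624 → 239
B: 255 - (255-200)×(255-231)/255 = 255 - 1320/255 ≈ 255 - 5.176 = 249.824 → 250
= RGB(99, 239, 250)


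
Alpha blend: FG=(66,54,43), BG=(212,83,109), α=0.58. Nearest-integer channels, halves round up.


C = α×F + (1-α)×B, with 1-α = 0.42
R: 0.58×66 + 0.42×212 = 38.28 + 89.04 = 127.32 → 127
G: 0.58×54 + 0.42×83 = 31.32 + 34.86 = 66.18 → 66
B: 0.58×43 + 0.42×109 = 24.94 + 45.78 = 70.72 → 71
= RGB(127, 66, 71)


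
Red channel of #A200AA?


Color: #A200AA
R = A2 = 162
G = 00 = 0
B = AA = 170
Red = 162


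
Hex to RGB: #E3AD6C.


E3 → 227 (R)
AD → 173 (G)
6C → 108 (B)
= RGB(227, 173, 108)


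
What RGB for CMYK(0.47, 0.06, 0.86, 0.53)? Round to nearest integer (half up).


R = 255 × (1-C) × (1-K) = 255 × 0.53 × 0.47 = 63.5205 → 64
G = 255 × (1-M) × (1-K) = 255 × 0.94 × 0.47 = 112.659 → 113
B = 255 × (1-Y) × (1-K) = 255 × 0.14 × 0.47 = 16.779 → 17
= RGB(64, 113, 17)


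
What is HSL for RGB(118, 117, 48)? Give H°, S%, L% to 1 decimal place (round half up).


Normalize: R'=118/255≈0.4627, G'=117/255≈0.4588, B'=48/255≈0.1882
Max=118/255, Min=48/255, Δ=Max-Min=70/255
L = (Max+Min)/2 = (118+48)/510 = 166/510 = 0.32549… → L = 32.5%
L ≤ 0.5 → S = Δ/(Max+Min) = 70/(118+48) = 70/166 = 0.42168… → S = 42.2%
(the 1/255 factors cancel in S and H, so raw channel differences can be used)
Max is R' → H = 60 × (((G-B)/Δ) mod 6) = 60 × (((117-48)/70) mod 6)
  69/70 = 0.9857…
  H = 60 × 0.9857… = 59.142…° → H = 59.1°
= HSL(59.1°, 42.2%, 32.5%)


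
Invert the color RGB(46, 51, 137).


Invert: (255-R, 255-G, 255-B)
R: 255-46 = 209
G: 255-51 = 204
B: 255-137 = 118
= RGB(209, 204, 118)


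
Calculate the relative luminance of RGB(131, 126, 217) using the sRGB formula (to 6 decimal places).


Linearize each channel (sRGB transfer function): c = v/255; c_lin = c/12.92 if c ≤ 0.04045, else ((c+0.055)/1.055)^2.4
  R: 131/255 ≈ 0.513725 > 0.04045 → ((0.513725+0.055)/1.055)^2.4 ≈ 0.226966
  G: 126/255 ≈ 0.494118 > 0.04045 → ((0.494118+0.055)/1.055)^2.4 ≈ 0.208637
  B: 217/255 ≈ 0.850980 > 0.04045 → ((0.850980+0.055)/1.055)^2.4 ≈ 0.693872
R_lin = 0.226966, G_lin = 0.208637, B_lin = 0.693872
L = 0.2126×R + 0.7152×G + 0.0722×B
L = 0.2126×0.226966 + 0.7152×0.208637 + 0.0722×0.693872
L ≈ 0.247568


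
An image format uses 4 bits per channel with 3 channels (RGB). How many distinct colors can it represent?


Total bits = 4 bits/channel × 3 channels = 12 bits
Distinct colors = 2^12
= 4,096 colors


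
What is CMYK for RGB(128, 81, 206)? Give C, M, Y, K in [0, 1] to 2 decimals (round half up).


R'=128/255≈0.5020, G'=81/255≈0.3176, B'=206/255≈0.8078
K = 1 - max(R',G',B') = 1 - 206/255 = 49/255 = 0.19215… → 0.19
(1-R'-K)/(1-K) simplifies to (max-R)/max with max = 206:
C = (206-128)/206 = 78/206 = 0.37864… → 0.38
M = (206-81)/206 = 125/206 = 0.60679… → 0.61
Y = (206-206)/206 = 0/206 = 0 → 0.00
= CMYK(0.38, 0.61, 0.00, 0.19)


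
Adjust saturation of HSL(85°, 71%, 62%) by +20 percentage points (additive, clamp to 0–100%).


Original S = 71%
Adjustment = +20 percentage points
New S = 71 + (20) = 91
Clamp to [0, 100] → 91
= HSL(85°, 91%, 62%)


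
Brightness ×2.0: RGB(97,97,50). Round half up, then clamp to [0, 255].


Multiply each channel by 2.0, round half up, clamp to [0, 255]
R: 97×2.0 = 194
G: 97×2.0 = 194
B: 50×2.0 = 100
= RGB(194, 194, 100)


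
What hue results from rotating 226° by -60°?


New hue = (H + rotation) mod 360
New hue = (226 -60) mod 360
= 166 mod 360
= 166°


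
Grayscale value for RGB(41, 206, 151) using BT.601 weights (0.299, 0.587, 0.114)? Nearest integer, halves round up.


Gray = 0.299×R + 0.587×G + 0.114×B
Gray = 0.299×41 + 0.587×206 + 0.114×151
Gray = 12.259 + 120.922 + 17.214
Gray = 150.395 → round half up → 150
Gray = 150


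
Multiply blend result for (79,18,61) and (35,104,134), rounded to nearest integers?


Multiply: C = A×B/255, rounded to nearest integer
R: 79×35/255 = 2765/255 ≈ 10.843 → 11
G: 18×104/255 = 1872/255 ≈ 7.341 → 7
B: 61×134/255 = 8174/255 ≈ 32.055 → 32
= RGB(11, 7, 32)


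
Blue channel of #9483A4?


Color: #9483A4
R = 94 = 148
G = 83 = 131
B = A4 = 164
Blue = 164


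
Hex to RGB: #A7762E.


A7 → 167 (R)
76 → 118 (G)
2E → 46 (B)
= RGB(167, 118, 46)


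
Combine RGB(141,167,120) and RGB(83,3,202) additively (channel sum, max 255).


Additive: each channel = min(255, C₁+C₂)
R: 141+83 = 224 → 224
G: 167+3 = 170 → 170
B: 120+202 = 322 → 255
= RGB(224, 170, 255)


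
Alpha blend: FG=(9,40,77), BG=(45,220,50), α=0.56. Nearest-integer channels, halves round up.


C = α×F + (1-α)×B, with 1-α = 0.44
R: 0.56×9 + 0.44×45 = 5.04 + 19.80 = 24.84 → 25
G: 0.56×40 + 0.44×220 = 22.40 + 96.80 = 119.20 → 119
B: 0.56×77 + 0.44×50 = 43.12 + 22.00 = 65.12 → 65
= RGB(25, 119, 65)


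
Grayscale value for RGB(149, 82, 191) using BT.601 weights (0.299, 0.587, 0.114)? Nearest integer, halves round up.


Gray = 0.299×R + 0.587×G + 0.114×B
Gray = 0.299×149 + 0.587×82 + 0.114×191
Gray = 44.551 + 48.134 + 21.774
Gray = 114.459 → round half up → 114
Gray = 114


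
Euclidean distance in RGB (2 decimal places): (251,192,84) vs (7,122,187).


d = √[(R₁-R₂)² + (G₁-G₂)² + (B₁-B₂)²]
d = √[(251-7)² + (192-122)² + (84-187)²]
d = √[59536 + 4900 + 10609]
d = √75045
d ≈ 273.94


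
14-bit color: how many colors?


Colors = 2^bits = 2^14
= 16,384 colors


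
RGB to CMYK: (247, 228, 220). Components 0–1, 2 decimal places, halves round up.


R'=247/255≈0.9686, G'=228/255≈0.8941, B'=220/255≈0.8627
K = 1 - max(R',G',B') = 1 - 247/255 = 8/255 = 0.03137… → 0.03
(1-R'-K)/(1-K) simplifies to (max-R)/max with max = 247:
C = (247-247)/247 = 0/247 = 0 → 0.00
M = (247-228)/247 = 19/247 = 0.07692… → 0.08
Y = (247-220)/247 = 27/247 = 0.10931… → 0.11
= CMYK(0.00, 0.08, 0.11, 0.03)


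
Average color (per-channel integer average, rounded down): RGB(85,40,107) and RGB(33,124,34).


Midpoint: each channel = ⌊(C₁+C₂)/2⌋
R: ⌊(85+33)/2⌋ = 59
G: ⌊(40+124)/2⌋ = 82
B: ⌊(107+34)/2⌋ = 70
= RGB(59, 82, 70)


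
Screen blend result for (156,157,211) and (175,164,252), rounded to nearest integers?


Screen: C = 255 - (255-A)×(255-B)/255, rounded to nearest integer
R: 255 - (255-156)×(255-175)/255 = 255 - 7920/255 ≈ 255 - 31.059 = 223.941 → 224
G: 255 - (255-157)×(255-164)/255 = 255 - 8918/255 ≈ 255 - 34.973 = 220.027 → 220
B: 255 - (255-211)×(255-252)/255 = 255 - 132/255 ≈ 255 - 0.518 = 254.482 → 254
= RGB(224, 220, 254)


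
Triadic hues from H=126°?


Triadic: equally spaced at 120° intervals
H1 = 126°
H2 = (126 + 120) mod 360 = 246°
H3 = (126 + 240) mod 360 = 6°
Triadic = 126°, 246°, 6°


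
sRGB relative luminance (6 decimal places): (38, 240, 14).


Linearize each channel (sRGB transfer function): c = v/255; c_lin = c/12.92 if c ≤ 0.04045, else ((c+0.055)/1.055)^2.4
  R: 38/255 ≈ 0.149020 > 0.04045 → ((0.149020+0.055)/1.055)^2.4 ≈ 0.019382
  G: 240/255 ≈ 0.941176 > 0.04045 → ((0.941176+0.055)/1.055)^2.4 ≈ 0.871367
  B: 14/255 ≈ 0.054902 > 0.04045 → ((0.054902+0.055)/1.055)^2.4 ≈ 0.004391
R_lin = 0.019382, G_lin = 0.871367, B_lin = 0.004391
L = 0.2126×R + 0.7152×G + 0.0722×B
L = 0.2126×0.019382 + 0.7152×0.871367 + 0.0722×0.004391
L ≈ 0.627640


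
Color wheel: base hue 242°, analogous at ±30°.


Base hue: 242°
Left analog: (242 - 30) mod 360 = 212°
Right analog: (242 + 30) mod 360 = 272°
Analogous hues = 212° and 272°


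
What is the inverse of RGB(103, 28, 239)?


Invert: (255-R, 255-G, 255-B)
R: 255-103 = 152
G: 255-28 = 227
B: 255-239 = 16
= RGB(152, 227, 16)


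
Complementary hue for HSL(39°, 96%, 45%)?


Complement = opposite side of color wheel = hue + 180°
H' = (39 + 180) mod 360 = 219°
S and L unchanged.
= HSL(219°, 96%, 45%)


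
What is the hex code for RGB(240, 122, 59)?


R = 240 → F0 (hex)
G = 122 → 7A (hex)
B = 59 → 3B (hex)
Hex = #F07A3B


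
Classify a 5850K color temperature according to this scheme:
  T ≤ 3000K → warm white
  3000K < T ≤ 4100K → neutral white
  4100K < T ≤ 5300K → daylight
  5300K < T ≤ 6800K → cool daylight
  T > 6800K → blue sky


Temperature: 5850K
5300K < 5850K ≤ 6800K → cool daylight
Classification: cool daylight


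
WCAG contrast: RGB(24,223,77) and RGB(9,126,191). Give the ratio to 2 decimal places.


Linearize each sRGB channel c=v/255: c/12.92 if c ≤ 0.04045 else ((c+0.055)/1.055)^2.4
L = 0.2126×R_lin + 0.7152×G_lin + 0.0722×B_lin
Color 1 (24,223,77):
  R=24: 24/255≈0.0941 > 0.04045 → ((0.0941+0.055)/1.055)^2.4 ≈ 0.00913
  G=223: 223/255≈0.8745 > 0.04045 → ((0.8745+0.055)/1.055)^2.4 ≈ 0.73791
  B=77: 77/255≈0.3020 > 0.04045 → ((0.3020+0.055)/1.055)^2.4 ≈ 0.07421
  L1 = 0.2126×0.00913 + 0.7152×0.73791 + 0.0722×0.07421 ≈ 0.53505
Color 2 (9,126,191):
  R=9: 9/255≈0.0353 ≤ 0.04045 → 0.0353/12.92 ≈ 0.00273
  G=126: 126/255≈0.4941 > 0.04045 → ((0.4941+0.055)/1.055)^2.4 ≈ 0.20864
  B=191: 191/255≈0.7490 > 0.04045 → ((0.7490+0.055)/1.055)^2.4 ≈ 0.52100
  L2 = 0.2126×0.00273 + 0.7152×0.20864 + 0.0722×0.52100 ≈ 0.18741
Lighter = 0.53505, Darker = 0.18741
Ratio = (L_lighter + 0.05) / (L_darker + 0.05)
Ratio = (0.53505 + 0.05) / (0.18741 + 0.05) = 0.58505 / 0.23741 ≈ 2.4643
Ratio ≈ 2.46:1


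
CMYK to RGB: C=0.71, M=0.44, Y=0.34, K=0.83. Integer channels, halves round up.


R = 255 × (1-C) × (1-K) = 255 × 0.29 × 0.17 = 12.5715 → 13
G = 255 × (1-M) × (1-K) = 255 × 0.56 × 0.17 = 24.276 → 24
B = 255 × (1-Y) × (1-K) = 255 × 0.66 × 0.17 = 28.611 → 29
= RGB(13, 24, 29)


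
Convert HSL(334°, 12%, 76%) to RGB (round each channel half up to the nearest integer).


H=334°, S=0.12, L=0.76
C = (1-|2L-1|)×S = (1-|0.52|)×0.12 = 0.0576
H' = H/60 = 334/60 ≈ 5.5667; X = C×(1-|H' mod 2 - 1|) = 0.02496
m = L - C/2 = 0.76 - 0.0288 = 0.7312
Sector ⌊H'⌋ = 5 → (R',G',B') = (0.0576, 0.0, 0.02496)
RGB = ((R'+m)×255, (G'+m)×255, (B'+m)×255) = (201.144, 186.456, 192.8208)
Round half up → RGB(201, 186, 193)


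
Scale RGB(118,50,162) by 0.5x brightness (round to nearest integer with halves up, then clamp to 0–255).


Multiply each channel by 0.5, round half up, clamp to [0, 255]
R: 118×0.5 = 59
G: 50×0.5 = 25
B: 162×0.5 = 81
= RGB(59, 25, 81)


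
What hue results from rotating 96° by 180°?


New hue = (H + rotation) mod 360
New hue = (96 + 180) mod 360
= 276 mod 360
= 276°


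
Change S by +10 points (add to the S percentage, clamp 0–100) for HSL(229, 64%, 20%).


Original S = 64%
Adjustment = +10 percentage points
New S = 64 + (10) = 74
Clamp to [0, 100] → 74
= HSL(229°, 74%, 20%)


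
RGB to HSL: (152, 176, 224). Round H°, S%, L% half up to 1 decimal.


Normalize: R'=152/255≈0.5961, G'=176/255≈0.6902, B'=224/255≈0.8784
Max=224/255, Min=152/255, Δ=Max-Min=72/255
L = (Max+Min)/2 = (224+152)/510 = 376/510 = 0.73725… → L = 73.7%
L > 0.5 → S = Δ/(2-Max-Min) = 72/(510-224-152) = 72/134 = 0.53731… → S = 53.7%
(the 1/255 factors cancel in S and H, so raw channel differences can be used)
Max is B' → H = 60 × ((R-G)/Δ + 4) = 60 × ((152-176)/72 + 4)
  -24/72 + 4 = -0.3333… + 4 = 3.6666…
  H = 60 × 3.6666… = 220° → H = 220.0°
= HSL(220.0°, 53.7%, 73.7%)


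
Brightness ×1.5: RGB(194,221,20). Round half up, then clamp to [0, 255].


Multiply each channel by 1.5, round half up, clamp to [0, 255]
R: 194×1.5 = 291 → clamp → 255
G: 221×1.5 = 331.5 → round → 332 → clamp → 255
B: 20×1.5 = 30
= RGB(255, 255, 30)


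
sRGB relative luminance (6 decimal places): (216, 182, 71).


Linearize each channel (sRGB transfer function): c = v/255; c_lin = c/12.92 if c ≤ 0.04045, else ((c+0.055)/1.055)^2.4
  R: 216/255 ≈ 0.847059 > 0.04045 → ((0.847059+0.055)/1.055)^2.4 ≈ 0.686685
  G: 182/255 ≈ 0.713725 > 0.04045 → ((0.713725+0.055)/1.055)^2.4 ≈ 0.467784
  B: 71/255 ≈ 0.278431 > 0.04045 → ((0.278431+0.055)/1.055)^2.4 ≈ 0.063010
R_lin = 0.686685, G_lin = 0.467784, B_lin = 0.063010
L = 0.2126×R + 0.7152×G + 0.0722×B
L = 0.2126×0.686685 + 0.7152×0.467784 + 0.0722×0.063010
L ≈ 0.485098
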